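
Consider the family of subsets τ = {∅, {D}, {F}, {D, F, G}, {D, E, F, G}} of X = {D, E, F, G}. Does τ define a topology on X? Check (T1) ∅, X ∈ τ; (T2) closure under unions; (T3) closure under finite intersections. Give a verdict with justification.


τ is NOT a topology on X.

Axiom (T1): ∅ ∈ τ? Yes; X ∈ τ? Yes.
Axiom (T2/T3): check pairwise unions and intersections of members of τ.
Counterexample for (T2): {D} ∪ {F} = {D, F} ∉ τ. Therefore τ is NOT a topology.


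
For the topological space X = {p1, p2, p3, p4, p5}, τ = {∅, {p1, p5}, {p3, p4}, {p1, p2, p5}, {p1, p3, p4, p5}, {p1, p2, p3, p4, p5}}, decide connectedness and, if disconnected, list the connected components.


(X, τ) is disconnected; components = [{p3, p4}, {p1, p2, p5}].

Find clopen sets (U ∈ τ with X ∖ U ∈ τ):
  U = ∅, X ∖ U = {p1, p2, p3, p4, p5} — both open, so U is clopen.
  U = {p3, p4}, X ∖ U = {p1, p2, p5} — both open, so U is clopen.
  U = {p1, p2, p5}, X ∖ U = {p3, p4} — both open, so U is clopen.
  U = {p1, p2, p3, p4, p5}, X ∖ U = ∅ — both open, so U is clopen.
Nontrivial clopen(s) exist: e.g. {p3, p4}. So (X, τ) is disconnected.
Compute connected components by grouping points that agree on all clopens:
  component: {p3, p4}
  component: {p1, p2, p5}


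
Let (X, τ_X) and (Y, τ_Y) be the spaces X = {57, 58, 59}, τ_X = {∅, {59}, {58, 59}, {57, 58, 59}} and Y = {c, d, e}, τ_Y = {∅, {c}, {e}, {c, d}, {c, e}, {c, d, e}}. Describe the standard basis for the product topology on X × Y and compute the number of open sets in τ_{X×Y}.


Basis B = {∅ × ∅, {59} × {c}, {59} × {e}, {58, 59} × {c}, {58, 59} × {e}, {59} × {c, d}, {59} × {c, e}, {57, 58, 59} × {c}, {57, 58, 59} × {e}, {59} × {c, d, e}, {58, 59} × {c, d}, {58, 59} × {c, e}, {57, 58, 59} × {c, d}, {57, 58, 59} × {c, e}, {58, 59} × {c, d, e}, {57, 58, 59} × {c, d, e}}; |τ_{X×Y}| = 40.

Enumerate products U × V with U ∈ τ_X, V ∈ τ_Y (deduplicated):
  ∅ × ∅ = {} (∅)
  {59} × {c} = {(59,c)}
  {59} × {e} = {(59,e)}
  {58, 59} × {c} = {(58,c), (59,c)}
  {58, 59} × {e} = {(58,e), (59,e)}
  {59} × {c, d} = {(59,c), (59,d)}
  {59} × {c, e} = {(59,c), (59,e)}
  {57, 58, 59} × {c} = {(57,c), (58,c), (59,c)}
  {57, 58, 59} × {e} = {(57,e), (58,e), (59,e)}
  {59} × {c, d, e} = {(59,c), (59,d), (59,e)}
  {58, 59} × {c, d} = {(58,c), (58,d), (59,c), (59,d)}
  {58, 59} × {c, e} = {(58,c), (58,e), (59,c), (59,e)}
  {57, 58, 59} × {c, d} = {(57,c), (57,d), (58,c), (58,d), (59,c), (59,d)}
  {57, 58, 59} × {c, e} = {(57,c), (57,e), (58,c), (58,e), (59,c), (59,e)}
  {58, 59} × {c, d, e} = {(58,c), (58,d), (58,e), (59,c), (59,d), (59,e)}
  {57, 58, 59} × {c, d, e} = {(57,c), (57,d), (57,e), (58,c), (58,d), (58,e), (59,c), (59,d), (59,e)}
These 16 distinct sets form the basis B.
Close under arbitrary unions to get τ_{X×Y}; counting gives |τ_{X×Y}| = 40.


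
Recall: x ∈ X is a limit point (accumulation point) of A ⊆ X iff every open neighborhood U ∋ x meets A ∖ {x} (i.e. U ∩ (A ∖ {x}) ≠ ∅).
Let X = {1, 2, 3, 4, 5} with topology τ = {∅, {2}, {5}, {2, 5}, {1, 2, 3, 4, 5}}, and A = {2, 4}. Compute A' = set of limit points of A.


A' = {1, 3, 4}

For each x ∈ X, list the open sets U ∈ τ with x ∈ U, then check whether U ∩ (A ∖ {x}) ≠ ∅ for every such U.
  x = 1: opens ∋ x are {1, 2, 3, 4, 5}; each meets A ∖ {1}, so x IS a limit point.
  x = 2: open {2} ∋ x has {2} ∩ (A ∖ {2}) = ∅, so x is NOT a limit point.
  x = 3: opens ∋ x are {1, 2, 3, 4, 5}; each meets A ∖ {3}, so x IS a limit point.
  x = 4: opens ∋ x are {1, 2, 3, 4, 5}; each meets A ∖ {4}, so x IS a limit point.
  x = 5: open {5} ∋ x has {5} ∩ (A ∖ {5}) = ∅, so x is NOT a limit point.
Collecting: A' = {1, 3, 4}.


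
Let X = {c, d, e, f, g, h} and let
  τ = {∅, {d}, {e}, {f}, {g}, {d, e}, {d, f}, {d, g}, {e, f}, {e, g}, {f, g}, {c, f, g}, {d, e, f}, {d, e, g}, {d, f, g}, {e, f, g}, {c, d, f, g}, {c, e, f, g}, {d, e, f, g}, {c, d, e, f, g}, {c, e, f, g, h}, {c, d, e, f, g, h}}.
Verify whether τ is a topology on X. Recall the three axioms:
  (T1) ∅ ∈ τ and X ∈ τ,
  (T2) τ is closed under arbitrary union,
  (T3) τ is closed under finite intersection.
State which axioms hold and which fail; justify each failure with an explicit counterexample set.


τ IS a topology on X.

Axiom (T1): ∅ ∈ τ? Yes; X ∈ τ? Yes.
Axiom (T2/T3): check pairwise unions and intersections of members of τ.
All pairwise intersections and unions checked — each lies in τ. Therefore τ satisfies (T1), (T2), (T3): it IS a topology on X.


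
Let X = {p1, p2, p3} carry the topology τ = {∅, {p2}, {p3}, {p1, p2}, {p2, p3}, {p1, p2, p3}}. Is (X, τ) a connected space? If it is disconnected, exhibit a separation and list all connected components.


(X, τ) is disconnected; components = [{p3}, {p1, p2}].

Find clopen sets (U ∈ τ with X ∖ U ∈ τ):
  U = ∅, X ∖ U = {p1, p2, p3} — both open, so U is clopen.
  U = {p3}, X ∖ U = {p1, p2} — both open, so U is clopen.
  U = {p1, p2}, X ∖ U = {p3} — both open, so U is clopen.
  U = {p1, p2, p3}, X ∖ U = ∅ — both open, so U is clopen.
Nontrivial clopen(s) exist: e.g. {p3}. So (X, τ) is disconnected.
Compute connected components by grouping points that agree on all clopens:
  component: {p3}
  component: {p1, p2}


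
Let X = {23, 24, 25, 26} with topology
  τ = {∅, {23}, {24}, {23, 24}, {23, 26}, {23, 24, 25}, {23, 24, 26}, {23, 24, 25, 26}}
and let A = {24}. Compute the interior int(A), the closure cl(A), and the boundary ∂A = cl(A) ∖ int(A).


int(A) = {24}, cl(A) = {24, 25}, ∂A = {25}.

Closed sets in (X, τ) are complements of opens:
  closed(X, τ) = {∅, {25}, {26}, {24, 25}, {25, 26}, {23, 25, 26}, {24, 25, 26}, {23, 24, 25, 26}}.
int(A) = ⋃ {U ∈ τ : U ⊆ A}. Opens contained in A: ∅, {24}.
Taking the union of these: int(A) = {24}.
cl(A) = ⋂ {C closed : A ⊆ C}. Closed sets containing A: {24, 25}, {24, 25, 26}, {23, 24, 25, 26}.
Intersecting these: cl(A) = {24, 25}.
∂A = cl(A) ∖ int(A) = {24, 25} ∖ {24} = {25}.


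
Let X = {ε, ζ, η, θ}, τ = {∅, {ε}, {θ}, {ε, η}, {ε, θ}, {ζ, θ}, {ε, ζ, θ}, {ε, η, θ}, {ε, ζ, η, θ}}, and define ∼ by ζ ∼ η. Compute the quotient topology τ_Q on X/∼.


X/∼ = {[ε], [ζ=η], [θ]}; |τ_Q| = 5.

Equivalence classes: [ε], [ζ=η], [θ].
Quotient map π: X → X/∼ sends ε ↦ [ε], ζ ↦ [ζ=η], η ↦ [ζ=η], θ ↦ [θ].
For each subset V ⊆ X/∼, compute π^{-1}(V) ⊆ X and check whether π^{-1}(V) ∈ τ. V is open in τ_Q iff π^{-1}(V) ∈ τ.
  V = {}: π^{-1}(V) = ∅ ∈ τ ✓.
  V = {[ε]}: π^{-1}(V) = {ε} ∈ τ ✓.
  V = {[ζ=η]}: π^{-1}(V) = {ζ, η} ∉ τ ✗.
  V = {[ε], [ζ=η]}: π^{-1}(V) = {ε, ζ, η} ∉ τ ✗.
  V = {[θ]}: π^{-1}(V) = {θ} ∈ τ ✓.
  V = {[ε], [θ]}: π^{-1}(V) = {ε, θ} ∈ τ ✓.
  V = {[ζ=η], [θ]}: π^{-1}(V) = {ζ, η, θ} ∉ τ ✗.
  V = {[ε], [ζ=η], [θ]}: π^{-1}(V) = {ε, ζ, η, θ} ∈ τ ✓.
Open sets in the quotient: τ_Q = {{}, {[ε]}, {[θ]}, {[ε], [θ]}, {[ε], [ζ=η], [θ]}} (5 elements).


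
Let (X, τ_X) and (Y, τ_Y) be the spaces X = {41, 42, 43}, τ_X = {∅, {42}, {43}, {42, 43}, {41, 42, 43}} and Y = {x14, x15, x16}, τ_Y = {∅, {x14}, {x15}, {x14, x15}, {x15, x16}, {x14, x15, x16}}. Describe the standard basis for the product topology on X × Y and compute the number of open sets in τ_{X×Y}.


Basis B = {∅ × ∅, {42} × {x14}, {42} × {x15}, {43} × {x14}, {43} × {x15}, {42} × {x14, x15}, {42, 43} × {x14}, {42} × {x15, x16}, {42, 43} × {x15}, {43} × {x14, x15}, {43} × {x15, x16}, {41, 42, 43} × {x14}, {41, 42, 43} × {x15}, {42} × {x14, x15, x16}, {43} × {x14, x15, x16}, {42, 43} × {x14, x15}, {42, 43} × {x15, x16}, {41, 42, 43} × {x14, x15}, {41, 42, 43} × {x15, x16}, {42, 43} × {x14, x15, x16}, {41, 42, 43} × {x14, x15, x16}}; |τ_{X×Y}| = 70.

Enumerate products U × V with U ∈ τ_X, V ∈ τ_Y (deduplicated):
  ∅ × ∅ = {} (∅)
  {42} × {x14} = {(42,x14)}
  {42} × {x15} = {(42,x15)}
  {43} × {x14} = {(43,x14)}
  {43} × {x15} = {(43,x15)}
  {42} × {x14, x15} = {(42,x14), (42,x15)}
  {42, 43} × {x14} = {(42,x14), (43,x14)}
  {42} × {x15, x16} = {(42,x15), (42,x16)}
  {42, 43} × {x15} = {(42,x15), (43,x15)}
  {43} × {x14, x15} = {(43,x14), (43,x15)}
  {43} × {x15, x16} = {(43,x15), (43,x16)}
  {41, 42, 43} × {x14} = {(41,x14), (42,x14), (43,x14)}
  {41, 42, 43} × {x15} = {(41,x15), (42,x15), (43,x15)}
  {42} × {x14, x15, x16} = {(42,x14), (42,x15), (42,x16)}
  {43} × {x14, x15, x16} = {(43,x14), (43,x15), (43,x16)}
  {42, 43} × {x14, x15} = {(42,x14), (42,x15), (43,x14), (43,x15)}
  {42, 43} × {x15, x16} = {(42,x15), (42,x16), (43,x15), (43,x16)}
  {41, 42, 43} × {x14, x15} = {(41,x14), (41,x15), (42,x14), (42,x15), (43,x14), (43,x15)}
  {41, 42, 43} × {x15, x16} = {(41,x15), (41,x16), (42,x15), (42,x16), (43,x15), (43,x16)}
  {42, 43} × {x14, x15, x16} = {(42,x14), (42,x15), (42,x16), (43,x14), (43,x15), (43,x16)}
  {41, 42, 43} × {x14, x15, x16} = {(41,x14), (41,x15), (41,x16), (42,x14), (42,x15), (42,x16), (43,x14), (43,x15), (43,x16)}
These 21 distinct sets form the basis B.
Close under arbitrary unions to get τ_{X×Y}; counting gives |τ_{X×Y}| = 70.


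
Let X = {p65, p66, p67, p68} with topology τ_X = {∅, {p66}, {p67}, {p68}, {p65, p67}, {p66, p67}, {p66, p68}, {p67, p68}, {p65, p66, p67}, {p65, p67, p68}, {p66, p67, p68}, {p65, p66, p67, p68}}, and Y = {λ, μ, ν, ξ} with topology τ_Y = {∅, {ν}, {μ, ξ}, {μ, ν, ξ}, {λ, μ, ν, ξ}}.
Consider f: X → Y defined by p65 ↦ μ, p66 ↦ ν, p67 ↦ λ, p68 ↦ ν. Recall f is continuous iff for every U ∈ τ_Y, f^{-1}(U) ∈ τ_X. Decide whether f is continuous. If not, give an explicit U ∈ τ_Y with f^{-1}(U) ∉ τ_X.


f is NOT continuous.

Compute f^{-1}(U) for each U ∈ τ_Y:
  U = ∅: f^{-1}(U) = ∅ ∈ τ_X ✓.
  U = {ν}: f^{-1}(U) = {p66, p68} ∈ τ_X ✓.
  U = {μ, ξ}: f^{-1}(U) = {p65} ∉ τ_X ✗.
  U = {μ, ν, ξ}: f^{-1}(U) = {p65, p66, p68} ∉ τ_X ✗.
  U = {λ, μ, ν, ξ}: f^{-1}(U) = {p65, p66, p67, p68} ∈ τ_X ✓.
Found U = {μ, ξ} with f^{-1}(U) = {p65} not in τ_X. Therefore f is NOT continuous.


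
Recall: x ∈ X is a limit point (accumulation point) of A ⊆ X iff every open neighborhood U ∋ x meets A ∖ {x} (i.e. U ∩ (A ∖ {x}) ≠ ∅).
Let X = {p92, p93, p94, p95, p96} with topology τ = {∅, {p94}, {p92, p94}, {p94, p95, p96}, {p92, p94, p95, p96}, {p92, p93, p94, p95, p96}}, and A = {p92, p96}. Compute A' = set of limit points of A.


A' = {p93, p95}

For each x ∈ X, list the open sets U ∈ τ with x ∈ U, then check whether U ∩ (A ∖ {x}) ≠ ∅ for every such U.
  x = p92: open {p92, p94} ∋ x has {p92, p94} ∩ (A ∖ {p92}) = ∅, so x is NOT a limit point.
  x = p93: opens ∋ x are {p92, p93, p94, p95, p96}; each meets A ∖ {p93}, so x IS a limit point.
  x = p94: open {p94} ∋ x has {p94} ∩ (A ∖ {p94}) = ∅, so x is NOT a limit point.
  x = p95: opens ∋ x are {p94, p95, p96}, {p92, p94, p95, p96}, {p92, p93, p94, p95, p96}; each meets A ∖ {p95}, so x IS a limit point.
  x = p96: open {p94, p95, p96} ∋ x has {p94, p95, p96} ∩ (A ∖ {p96}) = ∅, so x is NOT a limit point.
Collecting: A' = {p93, p95}.


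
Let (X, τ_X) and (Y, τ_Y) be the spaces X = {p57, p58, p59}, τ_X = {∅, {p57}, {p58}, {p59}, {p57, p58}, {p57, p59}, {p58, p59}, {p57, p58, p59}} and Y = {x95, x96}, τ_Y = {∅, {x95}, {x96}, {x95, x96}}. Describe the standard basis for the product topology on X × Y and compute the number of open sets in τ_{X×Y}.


Basis B = {∅ × ∅, {p57} × {x95}, {p57} × {x96}, {p58} × {x95}, {p58} × {x96}, {p59} × {x95}, {p59} × {x96}, {p57} × {x95, x96}, {p57, p58} × {x95}, {p57, p59} × {x95}, {p57, p58} × {x96}, {p57, p59} × {x96}, {p58} × {x95, x96}, {p58, p59} × {x95}, {p58, p59} × {x96}, {p59} × {x95, x96}, {p57, p58, p59} × {x95}, {p57, p58, p59} × {x96}, {p57, p58} × {x95, x96}, {p57, p59} × {x95, x96}, {p58, p59} × {x95, x96}, {p57, p58, p59} × {x95, x96}}; |τ_{X×Y}| = 64.

Enumerate products U × V with U ∈ τ_X, V ∈ τ_Y (deduplicated):
  ∅ × ∅ = {} (∅)
  {p57} × {x95} = {(p57,x95)}
  {p57} × {x96} = {(p57,x96)}
  {p58} × {x95} = {(p58,x95)}
  {p58} × {x96} = {(p58,x96)}
  {p59} × {x95} = {(p59,x95)}
  {p59} × {x96} = {(p59,x96)}
  {p57} × {x95, x96} = {(p57,x95), (p57,x96)}
  {p57, p58} × {x95} = {(p57,x95), (p58,x95)}
  {p57, p59} × {x95} = {(p57,x95), (p59,x95)}
  {p57, p58} × {x96} = {(p57,x96), (p58,x96)}
  {p57, p59} × {x96} = {(p57,x96), (p59,x96)}
  {p58} × {x95, x96} = {(p58,x95), (p58,x96)}
  {p58, p59} × {x95} = {(p58,x95), (p59,x95)}
  {p58, p59} × {x96} = {(p58,x96), (p59,x96)}
  {p59} × {x95, x96} = {(p59,x95), (p59,x96)}
  {p57, p58, p59} × {x95} = {(p57,x95), (p58,x95), (p59,x95)}
  {p57, p58, p59} × {x96} = {(p57,x96), (p58,x96), (p59,x96)}
  {p57, p58} × {x95, x96} = {(p57,x95), (p57,x96), (p58,x95), (p58,x96)}
  {p57, p59} × {x95, x96} = {(p57,x95), (p57,x96), (p59,x95), (p59,x96)}
  {p58, p59} × {x95, x96} = {(p58,x95), (p58,x96), (p59,x95), (p59,x96)}
  {p57, p58, p59} × {x95, x96} = {(p57,x95), (p57,x96), (p58,x95), (p58,x96), (p59,x95), (p59,x96)}
These 22 distinct sets form the basis B.
Close under arbitrary unions to get τ_{X×Y}; counting gives |τ_{X×Y}| = 64.


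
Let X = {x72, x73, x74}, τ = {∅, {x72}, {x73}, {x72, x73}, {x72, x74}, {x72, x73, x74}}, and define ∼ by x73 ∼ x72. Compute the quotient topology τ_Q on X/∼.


X/∼ = {[x72=x73], [x74]}; |τ_Q| = 3.

Equivalence classes: [x72=x73], [x74].
Quotient map π: X → X/∼ sends x72 ↦ [x72=x73], x73 ↦ [x72=x73], x74 ↦ [x74].
For each subset V ⊆ X/∼, compute π^{-1}(V) ⊆ X and check whether π^{-1}(V) ∈ τ. V is open in τ_Q iff π^{-1}(V) ∈ τ.
  V = {}: π^{-1}(V) = ∅ ∈ τ ✓.
  V = {[x72=x73]}: π^{-1}(V) = {x72, x73} ∈ τ ✓.
  V = {[x74]}: π^{-1}(V) = {x74} ∉ τ ✗.
  V = {[x72=x73], [x74]}: π^{-1}(V) = {x72, x73, x74} ∈ τ ✓.
Open sets in the quotient: τ_Q = {{}, {[x72=x73]}, {[x72=x73], [x74]}} (3 elements).


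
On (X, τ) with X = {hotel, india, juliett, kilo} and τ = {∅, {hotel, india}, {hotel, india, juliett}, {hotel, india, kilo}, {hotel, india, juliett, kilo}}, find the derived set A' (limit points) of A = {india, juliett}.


A' = {hotel, juliett, kilo}

For each x ∈ X, list the open sets U ∈ τ with x ∈ U, then check whether U ∩ (A ∖ {x}) ≠ ∅ for every such U.
  x = hotel: opens ∋ x are {hotel, india}, {hotel, india, juliett}, {hotel, india, kilo}, {hotel, india, juliett, kilo}; each meets A ∖ {hotel}, so x IS a limit point.
  x = india: open {hotel, india} ∋ x has {hotel, india} ∩ (A ∖ {india}) = ∅, so x is NOT a limit point.
  x = juliett: opens ∋ x are {hotel, india, juliett}, {hotel, india, juliett, kilo}; each meets A ∖ {juliett}, so x IS a limit point.
  x = kilo: opens ∋ x are {hotel, india, kilo}, {hotel, india, juliett, kilo}; each meets A ∖ {kilo}, so x IS a limit point.
Collecting: A' = {hotel, juliett, kilo}.


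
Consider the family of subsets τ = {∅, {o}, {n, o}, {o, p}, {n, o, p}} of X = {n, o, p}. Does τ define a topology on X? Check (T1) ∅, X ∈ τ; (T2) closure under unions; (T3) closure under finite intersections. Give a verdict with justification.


τ IS a topology on X.

Axiom (T1): ∅ ∈ τ? Yes; X ∈ τ? Yes.
Axiom (T2/T3): check pairwise unions and intersections of members of τ.
All pairwise intersections and unions checked — each lies in τ. Therefore τ satisfies (T1), (T2), (T3): it IS a topology on X.


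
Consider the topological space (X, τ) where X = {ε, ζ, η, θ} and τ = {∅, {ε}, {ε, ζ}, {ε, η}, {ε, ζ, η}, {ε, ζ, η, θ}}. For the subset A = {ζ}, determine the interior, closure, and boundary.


int(A) = ∅, cl(A) = {ζ, θ}, ∂A = {ζ, θ}.

Closed sets in (X, τ) are complements of opens:
  closed(X, τ) = {∅, {θ}, {ζ, θ}, {η, θ}, {ζ, η, θ}, {ε, ζ, η, θ}}.
int(A) = ⋃ {U ∈ τ : U ⊆ A}. Opens contained in A: ∅.
Taking the union of these: int(A) = ∅.
cl(A) = ⋂ {C closed : A ⊆ C}. Closed sets containing A: {ζ, θ}, {ζ, η, θ}, {ε, ζ, η, θ}.
Intersecting these: cl(A) = {ζ, θ}.
∂A = cl(A) ∖ int(A) = {ζ, θ} ∖ ∅ = {ζ, θ}.


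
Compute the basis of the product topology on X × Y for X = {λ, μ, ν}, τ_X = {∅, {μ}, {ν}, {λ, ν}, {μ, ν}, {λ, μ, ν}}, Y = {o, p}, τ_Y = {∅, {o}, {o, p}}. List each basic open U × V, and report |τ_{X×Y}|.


Basis B = {∅ × ∅, {μ} × {o}, {ν} × {o}, {λ, ν} × {o}, {μ} × {o, p}, {μ, ν} × {o}, {ν} × {o, p}, {λ, μ, ν} × {o}, {λ, ν} × {o, p}, {μ, ν} × {o, p}, {λ, μ, ν} × {o, p}}; |τ_{X×Y}| = 18.

Enumerate products U × V with U ∈ τ_X, V ∈ τ_Y (deduplicated):
  ∅ × ∅ = {} (∅)
  {μ} × {o} = {(μ,o)}
  {ν} × {o} = {(ν,o)}
  {λ, ν} × {o} = {(λ,o), (ν,o)}
  {μ} × {o, p} = {(μ,o), (μ,p)}
  {μ, ν} × {o} = {(μ,o), (ν,o)}
  {ν} × {o, p} = {(ν,o), (ν,p)}
  {λ, μ, ν} × {o} = {(λ,o), (μ,o), (ν,o)}
  {λ, ν} × {o, p} = {(λ,o), (λ,p), (ν,o), (ν,p)}
  {μ, ν} × {o, p} = {(μ,o), (μ,p), (ν,o), (ν,p)}
  {λ, μ, ν} × {o, p} = {(λ,o), (λ,p), (μ,o), (μ,p), (ν,o), (ν,p)}
These 11 distinct sets form the basis B.
Close under arbitrary unions to get τ_{X×Y}; counting gives |τ_{X×Y}| = 18.


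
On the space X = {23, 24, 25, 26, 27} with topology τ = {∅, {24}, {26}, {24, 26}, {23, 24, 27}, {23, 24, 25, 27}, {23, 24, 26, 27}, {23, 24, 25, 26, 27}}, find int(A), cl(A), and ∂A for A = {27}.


int(A) = ∅, cl(A) = {23, 25, 27}, ∂A = {23, 25, 27}.

Closed sets in (X, τ) are complements of opens:
  closed(X, τ) = {∅, {25}, {26}, {25, 26}, {23, 25, 27}, {23, 24, 25, 27}, {23, 25, 26, 27}, {23, 24, 25, 26, 27}}.
int(A) = ⋃ {U ∈ τ : U ⊆ A}. Opens contained in A: ∅.
Taking the union of these: int(A) = ∅.
cl(A) = ⋂ {C closed : A ⊆ C}. Closed sets containing A: {23, 25, 27}, {23, 24, 25, 27}, {23, 25, 26, 27}, {23, 24, 25, 26, 27}.
Intersecting these: cl(A) = {23, 25, 27}.
∂A = cl(A) ∖ int(A) = {23, 25, 27} ∖ ∅ = {23, 25, 27}.


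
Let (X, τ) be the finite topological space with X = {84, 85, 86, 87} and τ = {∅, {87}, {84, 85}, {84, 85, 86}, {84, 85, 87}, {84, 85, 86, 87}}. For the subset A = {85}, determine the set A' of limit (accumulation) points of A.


A' = {84, 86}

For each x ∈ X, list the open sets U ∈ τ with x ∈ U, then check whether U ∩ (A ∖ {x}) ≠ ∅ for every such U.
  x = 84: opens ∋ x are {84, 85}, {84, 85, 86}, {84, 85, 87}, {84, 85, 86, 87}; each meets A ∖ {84}, so x IS a limit point.
  x = 85: open {84, 85} ∋ x has {84, 85} ∩ (A ∖ {85}) = ∅, so x is NOT a limit point.
  x = 86: opens ∋ x are {84, 85, 86}, {84, 85, 86, 87}; each meets A ∖ {86}, so x IS a limit point.
  x = 87: open {87} ∋ x has {87} ∩ (A ∖ {87}) = ∅, so x is NOT a limit point.
Collecting: A' = {84, 86}.


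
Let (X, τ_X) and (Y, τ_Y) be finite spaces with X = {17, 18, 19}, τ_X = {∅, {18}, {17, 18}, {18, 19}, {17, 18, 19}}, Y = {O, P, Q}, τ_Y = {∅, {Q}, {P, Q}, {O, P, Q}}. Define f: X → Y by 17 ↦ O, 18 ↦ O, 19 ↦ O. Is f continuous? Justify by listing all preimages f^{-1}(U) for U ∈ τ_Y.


f IS continuous.

Compute f^{-1}(U) for each U ∈ τ_Y:
  U = ∅: f^{-1}(U) = ∅ ∈ τ_X ✓.
  U = {Q}: f^{-1}(U) = ∅ ∈ τ_X ✓.
  U = {P, Q}: f^{-1}(U) = ∅ ∈ τ_X ✓.
  U = {O, P, Q}: f^{-1}(U) = {17, 18, 19} ∈ τ_X ✓.
Every preimage lies in τ_X, so f IS continuous.


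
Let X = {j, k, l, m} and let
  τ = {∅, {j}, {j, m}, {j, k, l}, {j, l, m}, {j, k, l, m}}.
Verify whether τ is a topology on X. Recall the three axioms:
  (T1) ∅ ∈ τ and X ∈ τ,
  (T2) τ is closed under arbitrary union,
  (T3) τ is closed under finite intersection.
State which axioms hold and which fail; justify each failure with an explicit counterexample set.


τ is NOT a topology on X.

Axiom (T1): ∅ ∈ τ? Yes; X ∈ τ? Yes.
Axiom (T2/T3): check pairwise unions and intersections of members of τ.
Counterexample for (T3): {j, k, l} ∩ {j, l, m} = {j, l} ∉ τ. Therefore τ is NOT a topology.


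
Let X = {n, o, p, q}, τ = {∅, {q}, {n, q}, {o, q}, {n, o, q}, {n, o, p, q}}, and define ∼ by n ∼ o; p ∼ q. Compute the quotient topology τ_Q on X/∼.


X/∼ = {[n=o], [p=q]}; |τ_Q| = 2.

Equivalence classes: [n=o], [p=q].
Quotient map π: X → X/∼ sends n ↦ [n=o], o ↦ [n=o], p ↦ [p=q], q ↦ [p=q].
For each subset V ⊆ X/∼, compute π^{-1}(V) ⊆ X and check whether π^{-1}(V) ∈ τ. V is open in τ_Q iff π^{-1}(V) ∈ τ.
  V = {}: π^{-1}(V) = ∅ ∈ τ ✓.
  V = {[n=o]}: π^{-1}(V) = {n, o} ∉ τ ✗.
  V = {[p=q]}: π^{-1}(V) = {p, q} ∉ τ ✗.
  V = {[n=o], [p=q]}: π^{-1}(V) = {n, o, p, q} ∈ τ ✓.
Open sets in the quotient: τ_Q = {{}, {[n=o], [p=q]}} (2 elements).


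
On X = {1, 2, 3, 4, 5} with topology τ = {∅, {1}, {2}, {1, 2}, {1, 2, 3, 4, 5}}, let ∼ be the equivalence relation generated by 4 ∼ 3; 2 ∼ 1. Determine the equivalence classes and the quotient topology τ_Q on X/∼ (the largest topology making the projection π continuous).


X/∼ = {[1=2], [3=4], [5]}; |τ_Q| = 3.

Equivalence classes: [1=2], [3=4], [5].
Quotient map π: X → X/∼ sends 1 ↦ [1=2], 2 ↦ [1=2], 3 ↦ [3=4], 4 ↦ [3=4], 5 ↦ [5].
For each subset V ⊆ X/∼, compute π^{-1}(V) ⊆ X and check whether π^{-1}(V) ∈ τ. V is open in τ_Q iff π^{-1}(V) ∈ τ.
  V = {}: π^{-1}(V) = ∅ ∈ τ ✓.
  V = {[1=2]}: π^{-1}(V) = {1, 2} ∈ τ ✓.
  V = {[3=4]}: π^{-1}(V) = {3, 4} ∉ τ ✗.
  V = {[1=2], [3=4]}: π^{-1}(V) = {1, 2, 3, 4} ∉ τ ✗.
  V = {[5]}: π^{-1}(V) = {5} ∉ τ ✗.
  V = {[1=2], [5]}: π^{-1}(V) = {1, 2, 5} ∉ τ ✗.
  V = {[3=4], [5]}: π^{-1}(V) = {3, 4, 5} ∉ τ ✗.
  V = {[1=2], [3=4], [5]}: π^{-1}(V) = {1, 2, 3, 4, 5} ∈ τ ✓.
Open sets in the quotient: τ_Q = {{}, {[1=2]}, {[1=2], [3=4], [5]}} (3 elements).


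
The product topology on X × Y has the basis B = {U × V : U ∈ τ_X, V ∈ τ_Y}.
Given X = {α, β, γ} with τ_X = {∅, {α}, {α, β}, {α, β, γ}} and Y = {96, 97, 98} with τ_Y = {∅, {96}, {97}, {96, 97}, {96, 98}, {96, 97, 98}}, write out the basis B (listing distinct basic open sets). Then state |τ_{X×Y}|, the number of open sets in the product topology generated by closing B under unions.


Basis B = {∅ × ∅, {α} × {96}, {α} × {97}, {α} × {96, 97}, {α} × {96, 98}, {α, β} × {96}, {α, β} × {97}, {α} × {96, 97, 98}, {α, β, γ} × {96}, {α, β, γ} × {97}, {α, β} × {96, 97}, {α, β} × {96, 98}, {α, β} × {96, 97, 98}, {α, β, γ} × {96, 97}, {α, β, γ} × {96, 98}, {α, β, γ} × {96, 97, 98}}; |τ_{X×Y}| = 40.

Enumerate products U × V with U ∈ τ_X, V ∈ τ_Y (deduplicated):
  ∅ × ∅ = {} (∅)
  {α} × {96} = {(α,96)}
  {α} × {97} = {(α,97)}
  {α} × {96, 97} = {(α,96), (α,97)}
  {α} × {96, 98} = {(α,96), (α,98)}
  {α, β} × {96} = {(α,96), (β,96)}
  {α, β} × {97} = {(α,97), (β,97)}
  {α} × {96, 97, 98} = {(α,96), (α,97), (α,98)}
  {α, β, γ} × {96} = {(α,96), (β,96), (γ,96)}
  {α, β, γ} × {97} = {(α,97), (β,97), (γ,97)}
  {α, β} × {96, 97} = {(α,96), (α,97), (β,96), (β,97)}
  {α, β} × {96, 98} = {(α,96), (α,98), (β,96), (β,98)}
  {α, β} × {96, 97, 98} = {(α,96), (α,97), (α,98), (β,96), (β,97), (β,98)}
  {α, β, γ} × {96, 97} = {(α,96), (α,97), (β,96), (β,97), (γ,96), (γ,97)}
  {α, β, γ} × {96, 98} = {(α,96), (α,98), (β,96), (β,98), (γ,96), (γ,98)}
  {α, β, γ} × {96, 97, 98} = {(α,96), (α,97), (α,98), (β,96), (β,97), (β,98), (γ,96), (γ,97), (γ,98)}
These 16 distinct sets form the basis B.
Close under arbitrary unions to get τ_{X×Y}; counting gives |τ_{X×Y}| = 40.


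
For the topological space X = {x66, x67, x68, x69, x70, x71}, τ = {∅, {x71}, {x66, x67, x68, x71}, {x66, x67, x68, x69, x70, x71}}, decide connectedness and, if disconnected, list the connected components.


(X, τ) is connected.

Find clopen sets (U ∈ τ with X ∖ U ∈ τ):
  U = ∅, X ∖ U = {x66, x67, x68, x69, x70, x71} — both open, so U is clopen.
  U = {x66, x67, x68, x69, x70, x71}, X ∖ U = ∅ — both open, so U is clopen.
Only trivial clopens (∅ and X) exist, so (X, τ) is connected.
Compute connected components by grouping points that agree on all clopens:
  component: {x66, x67, x68, x69, x70, x71}


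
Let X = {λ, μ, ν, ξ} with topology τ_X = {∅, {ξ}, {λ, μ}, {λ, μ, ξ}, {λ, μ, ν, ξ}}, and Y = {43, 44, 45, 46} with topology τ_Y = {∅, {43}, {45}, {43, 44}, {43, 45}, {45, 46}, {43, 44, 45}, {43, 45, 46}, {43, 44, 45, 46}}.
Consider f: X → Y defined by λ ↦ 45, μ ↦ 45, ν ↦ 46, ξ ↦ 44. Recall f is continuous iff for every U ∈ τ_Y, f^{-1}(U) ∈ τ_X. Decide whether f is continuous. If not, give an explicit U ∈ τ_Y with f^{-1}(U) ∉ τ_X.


f is NOT continuous.

Compute f^{-1}(U) for each U ∈ τ_Y:
  U = ∅: f^{-1}(U) = ∅ ∈ τ_X ✓.
  U = {43}: f^{-1}(U) = ∅ ∈ τ_X ✓.
  U = {45}: f^{-1}(U) = {λ, μ} ∈ τ_X ✓.
  U = {43, 44}: f^{-1}(U) = {ξ} ∈ τ_X ✓.
  U = {43, 45}: f^{-1}(U) = {λ, μ} ∈ τ_X ✓.
  U = {45, 46}: f^{-1}(U) = {λ, μ, ν} ∉ τ_X ✗.
  U = {43, 44, 45}: f^{-1}(U) = {λ, μ, ξ} ∈ τ_X ✓.
  U = {43, 45, 46}: f^{-1}(U) = {λ, μ, ν} ∉ τ_X ✗.
  U = {43, 44, 45, 46}: f^{-1}(U) = {λ, μ, ν, ξ} ∈ τ_X ✓.
Found U = {45, 46} with f^{-1}(U) = {λ, μ, ν} not in τ_X. Therefore f is NOT continuous.


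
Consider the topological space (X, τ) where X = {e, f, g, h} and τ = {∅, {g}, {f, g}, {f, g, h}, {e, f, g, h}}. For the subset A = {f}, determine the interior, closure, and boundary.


int(A) = ∅, cl(A) = {e, f, h}, ∂A = {e, f, h}.

Closed sets in (X, τ) are complements of opens:
  closed(X, τ) = {∅, {e}, {e, h}, {e, f, h}, {e, f, g, h}}.
int(A) = ⋃ {U ∈ τ : U ⊆ A}. Opens contained in A: ∅.
Taking the union of these: int(A) = ∅.
cl(A) = ⋂ {C closed : A ⊆ C}. Closed sets containing A: {e, f, h}, {e, f, g, h}.
Intersecting these: cl(A) = {e, f, h}.
∂A = cl(A) ∖ int(A) = {e, f, h} ∖ ∅ = {e, f, h}.


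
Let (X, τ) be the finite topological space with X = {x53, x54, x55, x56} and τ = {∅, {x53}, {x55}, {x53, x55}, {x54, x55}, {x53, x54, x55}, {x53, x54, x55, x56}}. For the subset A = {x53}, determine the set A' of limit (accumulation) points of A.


A' = {x56}

For each x ∈ X, list the open sets U ∈ τ with x ∈ U, then check whether U ∩ (A ∖ {x}) ≠ ∅ for every such U.
  x = x53: open {x53} ∋ x has {x53} ∩ (A ∖ {x53}) = ∅, so x is NOT a limit point.
  x = x54: open {x54, x55} ∋ x has {x54, x55} ∩ (A ∖ {x54}) = ∅, so x is NOT a limit point.
  x = x55: open {x55} ∋ x has {x55} ∩ (A ∖ {x55}) = ∅, so x is NOT a limit point.
  x = x56: opens ∋ x are {x53, x54, x55, x56}; each meets A ∖ {x56}, so x IS a limit point.
Collecting: A' = {x56}.


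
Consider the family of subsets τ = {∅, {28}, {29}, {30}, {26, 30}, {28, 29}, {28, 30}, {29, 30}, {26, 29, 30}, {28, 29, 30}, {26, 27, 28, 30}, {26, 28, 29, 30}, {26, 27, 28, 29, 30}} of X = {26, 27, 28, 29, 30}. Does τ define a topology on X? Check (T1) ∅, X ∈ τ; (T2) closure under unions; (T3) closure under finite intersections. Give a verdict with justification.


τ is NOT a topology on X.

Axiom (T1): ∅ ∈ τ? Yes; X ∈ τ? Yes.
Axiom (T2/T3): check pairwise unions and intersections of members of τ.
Counterexample for (T2): {28} ∪ {26, 30} = {26, 28, 30} ∉ τ. Therefore τ is NOT a topology.


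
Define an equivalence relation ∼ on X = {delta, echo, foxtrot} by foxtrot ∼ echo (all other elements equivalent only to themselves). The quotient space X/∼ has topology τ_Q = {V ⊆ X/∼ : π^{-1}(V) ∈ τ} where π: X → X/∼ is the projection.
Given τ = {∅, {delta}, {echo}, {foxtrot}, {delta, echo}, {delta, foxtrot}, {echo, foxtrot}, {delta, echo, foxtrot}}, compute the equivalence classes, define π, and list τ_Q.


X/∼ = {[delta], [echo=foxtrot]}; |τ_Q| = 4.

Equivalence classes: [delta], [echo=foxtrot].
Quotient map π: X → X/∼ sends delta ↦ [delta], echo ↦ [echo=foxtrot], foxtrot ↦ [echo=foxtrot].
For each subset V ⊆ X/∼, compute π^{-1}(V) ⊆ X and check whether π^{-1}(V) ∈ τ. V is open in τ_Q iff π^{-1}(V) ∈ τ.
  V = {}: π^{-1}(V) = ∅ ∈ τ ✓.
  V = {[delta]}: π^{-1}(V) = {delta} ∈ τ ✓.
  V = {[echo=foxtrot]}: π^{-1}(V) = {echo, foxtrot} ∈ τ ✓.
  V = {[delta], [echo=foxtrot]}: π^{-1}(V) = {delta, echo, foxtrot} ∈ τ ✓.
Open sets in the quotient: τ_Q = {{}, {[delta]}, {[echo=foxtrot]}, {[delta], [echo=foxtrot]}} (4 elements).


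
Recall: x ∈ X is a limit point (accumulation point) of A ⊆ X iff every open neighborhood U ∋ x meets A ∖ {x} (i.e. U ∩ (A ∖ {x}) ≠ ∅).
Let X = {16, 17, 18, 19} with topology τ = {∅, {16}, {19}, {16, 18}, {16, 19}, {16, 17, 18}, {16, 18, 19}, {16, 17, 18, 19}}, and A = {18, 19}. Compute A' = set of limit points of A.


A' = {17}

For each x ∈ X, list the open sets U ∈ τ with x ∈ U, then check whether U ∩ (A ∖ {x}) ≠ ∅ for every such U.
  x = 16: open {16} ∋ x has {16} ∩ (A ∖ {16}) = ∅, so x is NOT a limit point.
  x = 17: opens ∋ x are {16, 17, 18}, {16, 17, 18, 19}; each meets A ∖ {17}, so x IS a limit point.
  x = 18: open {16, 18} ∋ x has {16, 18} ∩ (A ∖ {18}) = ∅, so x is NOT a limit point.
  x = 19: open {19} ∋ x has {19} ∩ (A ∖ {19}) = ∅, so x is NOT a limit point.
Collecting: A' = {17}.


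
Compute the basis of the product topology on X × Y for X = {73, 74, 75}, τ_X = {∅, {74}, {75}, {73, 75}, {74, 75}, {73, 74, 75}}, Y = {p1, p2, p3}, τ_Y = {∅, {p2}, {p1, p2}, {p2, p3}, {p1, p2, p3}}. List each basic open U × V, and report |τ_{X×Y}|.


Basis B = {∅ × ∅, {74} × {p2}, {75} × {p2}, {73, 75} × {p2}, {74} × {p1, p2}, {74} × {p2, p3}, {74, 75} × {p2}, {75} × {p1, p2}, {75} × {p2, p3}, {73, 74, 75} × {p2}, {74} × {p1, p2, p3}, {75} × {p1, p2, p3}, {73, 75} × {p1, p2}, {73, 75} × {p2, p3}, {74, 75} × {p1, p2}, {74, 75} × {p2, p3}, {73, 75} × {p1, p2, p3}, {73, 74, 75} × {p1, p2}, {73, 74, 75} × {p2, p3}, {74, 75} × {p1, p2, p3}, {73, 74, 75} × {p1, p2, p3}}; |τ_{X×Y}| = 70.

Enumerate products U × V with U ∈ τ_X, V ∈ τ_Y (deduplicated):
  ∅ × ∅ = {} (∅)
  {74} × {p2} = {(74,p2)}
  {75} × {p2} = {(75,p2)}
  {73, 75} × {p2} = {(73,p2), (75,p2)}
  {74} × {p1, p2} = {(74,p1), (74,p2)}
  {74} × {p2, p3} = {(74,p2), (74,p3)}
  {74, 75} × {p2} = {(74,p2), (75,p2)}
  {75} × {p1, p2} = {(75,p1), (75,p2)}
  {75} × {p2, p3} = {(75,p2), (75,p3)}
  {73, 74, 75} × {p2} = {(73,p2), (74,p2), (75,p2)}
  {74} × {p1, p2, p3} = {(74,p1), (74,p2), (74,p3)}
  {75} × {p1, p2, p3} = {(75,p1), (75,p2), (75,p3)}
  {73, 75} × {p1, p2} = {(73,p1), (73,p2), (75,p1), (75,p2)}
  {73, 75} × {p2, p3} = {(73,p2), (73,p3), (75,p2), (75,p3)}
  {74, 75} × {p1, p2} = {(74,p1), (74,p2), (75,p1), (75,p2)}
  {74, 75} × {p2, p3} = {(74,p2), (74,p3), (75,p2), (75,p3)}
  {73, 75} × {p1, p2, p3} = {(73,p1), (73,p2), (73,p3), (75,p1), (75,p2), (75,p3)}
  {73, 74, 75} × {p1, p2} = {(73,p1), (73,p2), (74,p1), (74,p2), (75,p1), (75,p2)}
  {73, 74, 75} × {p2, p3} = {(73,p2), (73,p3), (74,p2), (74,p3), (75,p2), (75,p3)}
  {74, 75} × {p1, p2, p3} = {(74,p1), (74,p2), (74,p3), (75,p1), (75,p2), (75,p3)}
  {73, 74, 75} × {p1, p2, p3} = {(73,p1), (73,p2), (73,p3), (74,p1), (74,p2), (74,p3), (75,p1), (75,p2), (75,p3)}
These 21 distinct sets form the basis B.
Close under arbitrary unions to get τ_{X×Y}; counting gives |τ_{X×Y}| = 70.


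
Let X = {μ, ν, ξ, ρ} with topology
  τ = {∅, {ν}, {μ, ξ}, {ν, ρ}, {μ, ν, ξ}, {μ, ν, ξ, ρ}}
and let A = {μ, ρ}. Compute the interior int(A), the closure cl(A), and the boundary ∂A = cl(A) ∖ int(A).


int(A) = ∅, cl(A) = {μ, ξ, ρ}, ∂A = {μ, ξ, ρ}.

Closed sets in (X, τ) are complements of opens:
  closed(X, τ) = {∅, {ρ}, {μ, ξ}, {ν, ρ}, {μ, ξ, ρ}, {μ, ν, ξ, ρ}}.
int(A) = ⋃ {U ∈ τ : U ⊆ A}. Opens contained in A: ∅.
Taking the union of these: int(A) = ∅.
cl(A) = ⋂ {C closed : A ⊆ C}. Closed sets containing A: {μ, ξ, ρ}, {μ, ν, ξ, ρ}.
Intersecting these: cl(A) = {μ, ξ, ρ}.
∂A = cl(A) ∖ int(A) = {μ, ξ, ρ} ∖ ∅ = {μ, ξ, ρ}.


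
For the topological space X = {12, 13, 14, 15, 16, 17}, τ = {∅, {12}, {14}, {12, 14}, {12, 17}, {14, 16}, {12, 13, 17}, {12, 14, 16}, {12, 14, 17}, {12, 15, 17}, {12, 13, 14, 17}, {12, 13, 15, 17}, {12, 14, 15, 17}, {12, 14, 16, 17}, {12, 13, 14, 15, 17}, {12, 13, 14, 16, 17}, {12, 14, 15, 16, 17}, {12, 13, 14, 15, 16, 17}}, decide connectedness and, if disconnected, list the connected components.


(X, τ) is disconnected; components = [{14, 16}, {12, 13, 15, 17}].

Find clopen sets (U ∈ τ with X ∖ U ∈ τ):
  U = ∅, X ∖ U = {12, 13, 14, 15, 16, 17} — both open, so U is clopen.
  U = {14, 16}, X ∖ U = {12, 13, 15, 17} — both open, so U is clopen.
  U = {12, 13, 15, 17}, X ∖ U = {14, 16} — both open, so U is clopen.
  U = {12, 13, 14, 15, 16, 17}, X ∖ U = ∅ — both open, so U is clopen.
Nontrivial clopen(s) exist: e.g. {14, 16}. So (X, τ) is disconnected.
Compute connected components by grouping points that agree on all clopens:
  component: {14, 16}
  component: {12, 13, 15, 17}


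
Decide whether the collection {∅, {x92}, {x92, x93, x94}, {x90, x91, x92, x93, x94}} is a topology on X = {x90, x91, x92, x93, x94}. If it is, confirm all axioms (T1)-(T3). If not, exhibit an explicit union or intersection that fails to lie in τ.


τ IS a topology on X.

Axiom (T1): ∅ ∈ τ? Yes; X ∈ τ? Yes.
Axiom (T2/T3): check pairwise unions and intersections of members of τ.
All pairwise intersections and unions checked — each lies in τ. Therefore τ satisfies (T1), (T2), (T3): it IS a topology on X.


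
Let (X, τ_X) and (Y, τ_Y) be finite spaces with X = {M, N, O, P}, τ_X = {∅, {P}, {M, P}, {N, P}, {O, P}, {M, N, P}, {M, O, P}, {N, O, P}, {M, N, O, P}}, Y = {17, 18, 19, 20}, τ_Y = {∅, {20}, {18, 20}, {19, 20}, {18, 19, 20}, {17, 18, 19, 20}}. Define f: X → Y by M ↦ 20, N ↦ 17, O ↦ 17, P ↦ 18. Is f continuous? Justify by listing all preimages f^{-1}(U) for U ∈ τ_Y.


f is NOT continuous.

Compute f^{-1}(U) for each U ∈ τ_Y:
  U = ∅: f^{-1}(U) = ∅ ∈ τ_X ✓.
  U = {20}: f^{-1}(U) = {M} ∉ τ_X ✗.
  U = {18, 20}: f^{-1}(U) = {M, P} ∈ τ_X ✓.
  U = {19, 20}: f^{-1}(U) = {M} ∉ τ_X ✗.
  U = {18, 19, 20}: f^{-1}(U) = {M, P} ∈ τ_X ✓.
  U = {17, 18, 19, 20}: f^{-1}(U) = {M, N, O, P} ∈ τ_X ✓.
Found U = {20} with f^{-1}(U) = {M} not in τ_X. Therefore f is NOT continuous.


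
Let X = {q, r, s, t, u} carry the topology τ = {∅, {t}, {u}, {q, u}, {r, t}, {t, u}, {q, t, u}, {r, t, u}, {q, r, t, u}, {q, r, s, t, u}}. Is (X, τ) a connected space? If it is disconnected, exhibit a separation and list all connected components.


(X, τ) is connected.

Find clopen sets (U ∈ τ with X ∖ U ∈ τ):
  U = ∅, X ∖ U = {q, r, s, t, u} — both open, so U is clopen.
  U = {q, r, s, t, u}, X ∖ U = ∅ — both open, so U is clopen.
Only trivial clopens (∅ and X) exist, so (X, τ) is connected.
Compute connected components by grouping points that agree on all clopens:
  component: {q, r, s, t, u}


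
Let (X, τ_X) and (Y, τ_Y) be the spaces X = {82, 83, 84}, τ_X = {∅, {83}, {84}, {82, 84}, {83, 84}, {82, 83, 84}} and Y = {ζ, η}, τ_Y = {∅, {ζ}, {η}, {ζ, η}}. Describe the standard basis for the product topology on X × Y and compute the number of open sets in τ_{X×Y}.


Basis B = {∅ × ∅, {83} × {ζ}, {83} × {η}, {84} × {ζ}, {84} × {η}, {82, 84} × {ζ}, {82, 84} × {η}, {83} × {ζ, η}, {83, 84} × {ζ}, {83, 84} × {η}, {84} × {ζ, η}, {82, 83, 84} × {ζ}, {82, 83, 84} × {η}, {82, 84} × {ζ, η}, {83, 84} × {ζ, η}, {82, 83, 84} × {ζ, η}}; |τ_{X×Y}| = 36.

Enumerate products U × V with U ∈ τ_X, V ∈ τ_Y (deduplicated):
  ∅ × ∅ = {} (∅)
  {83} × {ζ} = {(83,ζ)}
  {83} × {η} = {(83,η)}
  {84} × {ζ} = {(84,ζ)}
  {84} × {η} = {(84,η)}
  {82, 84} × {ζ} = {(82,ζ), (84,ζ)}
  {82, 84} × {η} = {(82,η), (84,η)}
  {83} × {ζ, η} = {(83,ζ), (83,η)}
  {83, 84} × {ζ} = {(83,ζ), (84,ζ)}
  {83, 84} × {η} = {(83,η), (84,η)}
  {84} × {ζ, η} = {(84,ζ), (84,η)}
  {82, 83, 84} × {ζ} = {(82,ζ), (83,ζ), (84,ζ)}
  {82, 83, 84} × {η} = {(82,η), (83,η), (84,η)}
  {82, 84} × {ζ, η} = {(82,ζ), (82,η), (84,ζ), (84,η)}
  {83, 84} × {ζ, η} = {(83,ζ), (83,η), (84,ζ), (84,η)}
  {82, 83, 84} × {ζ, η} = {(82,ζ), (82,η), (83,ζ), (83,η), (84,ζ), (84,η)}
These 16 distinct sets form the basis B.
Close under arbitrary unions to get τ_{X×Y}; counting gives |τ_{X×Y}| = 36.


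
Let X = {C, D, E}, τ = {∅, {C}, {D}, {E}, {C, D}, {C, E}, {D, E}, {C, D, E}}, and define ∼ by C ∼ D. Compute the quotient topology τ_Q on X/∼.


X/∼ = {[C=D], [E]}; |τ_Q| = 4.

Equivalence classes: [C=D], [E].
Quotient map π: X → X/∼ sends C ↦ [C=D], D ↦ [C=D], E ↦ [E].
For each subset V ⊆ X/∼, compute π^{-1}(V) ⊆ X and check whether π^{-1}(V) ∈ τ. V is open in τ_Q iff π^{-1}(V) ∈ τ.
  V = {}: π^{-1}(V) = ∅ ∈ τ ✓.
  V = {[C=D]}: π^{-1}(V) = {C, D} ∈ τ ✓.
  V = {[E]}: π^{-1}(V) = {E} ∈ τ ✓.
  V = {[C=D], [E]}: π^{-1}(V) = {C, D, E} ∈ τ ✓.
Open sets in the quotient: τ_Q = {{}, {[C=D]}, {[E]}, {[C=D], [E]}} (4 elements).


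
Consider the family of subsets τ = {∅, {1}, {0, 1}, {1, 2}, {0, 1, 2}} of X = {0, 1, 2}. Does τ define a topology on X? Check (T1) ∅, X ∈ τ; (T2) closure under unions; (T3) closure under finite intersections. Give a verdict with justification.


τ IS a topology on X.

Axiom (T1): ∅ ∈ τ? Yes; X ∈ τ? Yes.
Axiom (T2/T3): check pairwise unions and intersections of members of τ.
All pairwise intersections and unions checked — each lies in τ. Therefore τ satisfies (T1), (T2), (T3): it IS a topology on X.


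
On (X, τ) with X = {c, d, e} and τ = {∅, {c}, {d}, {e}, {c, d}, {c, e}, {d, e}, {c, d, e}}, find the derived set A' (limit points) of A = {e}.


A' = ∅

For each x ∈ X, list the open sets U ∈ τ with x ∈ U, then check whether U ∩ (A ∖ {x}) ≠ ∅ for every such U.
  x = c: open {c} ∋ x has {c} ∩ (A ∖ {c}) = ∅, so x is NOT a limit point.
  x = d: open {d} ∋ x has {d} ∩ (A ∖ {d}) = ∅, so x is NOT a limit point.
  x = e: open {e} ∋ x has {e} ∩ (A ∖ {e}) = ∅, so x is NOT a limit point.
Collecting: A' = ∅.


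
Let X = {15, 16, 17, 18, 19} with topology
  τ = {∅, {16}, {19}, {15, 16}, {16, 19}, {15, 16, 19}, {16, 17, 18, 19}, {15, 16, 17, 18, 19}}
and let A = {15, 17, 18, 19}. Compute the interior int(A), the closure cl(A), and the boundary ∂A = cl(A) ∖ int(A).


int(A) = {19}, cl(A) = {15, 17, 18, 19}, ∂A = {15, 17, 18}.

Closed sets in (X, τ) are complements of opens:
  closed(X, τ) = {∅, {15}, {17, 18}, {15, 17, 18}, {17, 18, 19}, {15, 16, 17, 18}, {15, 17, 18, 19}, {15, 16, 17, 18, 19}}.
int(A) = ⋃ {U ∈ τ : U ⊆ A}. Opens contained in A: ∅, {19}.
Taking the union of these: int(A) = {19}.
cl(A) = ⋂ {C closed : A ⊆ C}. Closed sets containing A: {15, 17, 18, 19}, {15, 16, 17, 18, 19}.
Intersecting these: cl(A) = {15, 17, 18, 19}.
∂A = cl(A) ∖ int(A) = {15, 17, 18, 19} ∖ {19} = {15, 17, 18}.


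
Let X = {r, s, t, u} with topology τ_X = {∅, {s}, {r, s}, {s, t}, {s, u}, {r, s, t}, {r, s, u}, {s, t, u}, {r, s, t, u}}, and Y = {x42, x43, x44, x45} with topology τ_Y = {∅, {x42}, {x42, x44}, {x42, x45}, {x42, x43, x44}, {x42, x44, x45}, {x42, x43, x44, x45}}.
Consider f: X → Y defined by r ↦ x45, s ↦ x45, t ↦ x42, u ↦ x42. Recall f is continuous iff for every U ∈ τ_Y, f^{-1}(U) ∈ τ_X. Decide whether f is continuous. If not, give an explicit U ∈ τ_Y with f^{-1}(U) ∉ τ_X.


f is NOT continuous.

Compute f^{-1}(U) for each U ∈ τ_Y:
  U = ∅: f^{-1}(U) = ∅ ∈ τ_X ✓.
  U = {x42}: f^{-1}(U) = {t, u} ∉ τ_X ✗.
  U = {x42, x44}: f^{-1}(U) = {t, u} ∉ τ_X ✗.
  U = {x42, x45}: f^{-1}(U) = {r, s, t, u} ∈ τ_X ✓.
  U = {x42, x43, x44}: f^{-1}(U) = {t, u} ∉ τ_X ✗.
  U = {x42, x44, x45}: f^{-1}(U) = {r, s, t, u} ∈ τ_X ✓.
  U = {x42, x43, x44, x45}: f^{-1}(U) = {r, s, t, u} ∈ τ_X ✓.
Found U = {x42} with f^{-1}(U) = {t, u} not in τ_X. Therefore f is NOT continuous.
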